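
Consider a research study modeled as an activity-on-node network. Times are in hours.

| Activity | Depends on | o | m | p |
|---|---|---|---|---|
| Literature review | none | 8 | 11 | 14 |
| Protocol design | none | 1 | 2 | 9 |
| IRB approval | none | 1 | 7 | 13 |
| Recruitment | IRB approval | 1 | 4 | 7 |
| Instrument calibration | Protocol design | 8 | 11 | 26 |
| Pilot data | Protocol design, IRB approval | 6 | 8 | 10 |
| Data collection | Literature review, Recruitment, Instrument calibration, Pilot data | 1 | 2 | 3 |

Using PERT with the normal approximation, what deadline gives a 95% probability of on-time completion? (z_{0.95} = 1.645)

23.4 hours

te_Literature review = (8 + 4·11 + 14)/6 = 66/6 = 11; σ²_Literature review = ((14−8)/6)² = 1.000
te_Protocol design = (1 + 4·2 + 9)/6 = 18/6 = 3; σ²_Protocol design = ((9−1)/6)² = 1.778
te_IRB approval = (1 + 4·7 + 13)/6 = 42/6 = 7; σ²_IRB approval = ((13−1)/6)² = 4.000
te_Recruitment = (1 + 4·4 + 7)/6 = 24/6 = 4; σ²_Recruitment = ((7−1)/6)² = 1.000
te_Instrument calibration = (8 + 4·11 + 26)/6 = 78/6 = 13; σ²_Instrument calibration = ((26−8)/6)² = 9.000
te_Pilot data = (6 + 4·8 + 10)/6 = 48/6 = 8; σ²_Pilot data = ((10−6)/6)² = 0.444
te_Data collection = (1 + 4·2 + 3)/6 = 12/6 = 2; σ²_Data collection = ((3−1)/6)² = 0.111

Forward pass:
ES_Literature review = 0; EF_Literature review = 11
ES_Protocol design = 0; EF_Protocol design = 3
ES_IRB approval = 0; EF_IRB approval = 7
ES_Recruitment = 7; EF_Recruitment = 7+4 = 11
ES_Instrument calibration = 3; EF_Instrument calibration = 3+13 = 16
ES_Pilot data = max(EF_Protocol design=3, EF_IRB approval=7) = 7; EF_Pilot data = 7+8 = 15
ES_Data collection = max(EF_Literature review=11, EF_Recruitment=11, EF_Instrument calibration=16, EF_Pilot data=15) = 16; EF_Data collection = 16+2 = 18
Expected project duration μ = 18 hours. Critical path: Protocol design → Instrument calibration → Data collection.

Variance along critical path = 1.778 + 9.000 + 0.111 = 10.889; σ = 3.300 hours.
D = μ + z·σ = 18 + 1.645·3.300 = 23.4 hours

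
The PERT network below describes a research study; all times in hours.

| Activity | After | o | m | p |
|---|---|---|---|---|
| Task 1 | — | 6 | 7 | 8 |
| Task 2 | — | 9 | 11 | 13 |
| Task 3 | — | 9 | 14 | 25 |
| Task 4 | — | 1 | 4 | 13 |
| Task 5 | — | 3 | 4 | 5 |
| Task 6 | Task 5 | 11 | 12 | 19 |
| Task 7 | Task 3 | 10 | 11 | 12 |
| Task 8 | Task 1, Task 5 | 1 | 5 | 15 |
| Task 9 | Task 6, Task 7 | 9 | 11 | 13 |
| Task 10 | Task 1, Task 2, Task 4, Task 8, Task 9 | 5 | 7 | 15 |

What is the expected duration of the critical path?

te_Task 1 = (6 + 4·7 + 8)/6 = 42/6 = 7
te_Task 2 = (9 + 4·11 + 13)/6 = 66/6 = 11
te_Task 3 = (9 + 4·14 + 25)/6 = 90/6 = 15
te_Task 4 = (1 + 4·4 + 13)/6 = 30/6 = 5
te_Task 5 = (3 + 4·4 + 5)/6 = 24/6 = 4
te_Task 6 = (11 + 4·12 + 19)/6 = 78/6 = 13
te_Task 7 = (10 + 4·11 + 12)/6 = 66/6 = 11
te_Task 8 = (1 + 4·5 + 15)/6 = 36/6 = 6
te_Task 9 = (9 + 4·11 + 13)/6 = 66/6 = 11
te_Task 10 = (5 + 4·7 + 15)/6 = 48/6 = 8

Forward pass:
ES_Task 1 = 0; EF_Task 1 = 7
ES_Task 2 = 0; EF_Task 2 = 11
ES_Task 3 = 0; EF_Task 3 = 15
ES_Task 4 = 0; EF_Task 4 = 5
ES_Task 5 = 0; EF_Task 5 = 4
ES_Task 6 = 4; EF_Task 6 = 4+13 = 17
ES_Task 7 = 15; EF_Task 7 = 15+11 = 26
ES_Task 8 = max(EF_Task 1=7, EF_Task 5=4) = 7; EF_Task 8 = 7+6 = 13
ES_Task 9 = max(EF_Task 6=17, EF_Task 7=26) = 26; EF_Task 9 = 26+11 = 37
ES_Task 10 = max(EF_Task 1=7, EF_Task 2=11, EF_Task 4=5, EF_Task 8=13, EF_Task 9=37) = 37; EF_Task 10 = 37+8 = 45
Expected project duration μ = 45 hours. Critical path: Task 3 → Task 7 → Task 9 → Task 10.

45 hours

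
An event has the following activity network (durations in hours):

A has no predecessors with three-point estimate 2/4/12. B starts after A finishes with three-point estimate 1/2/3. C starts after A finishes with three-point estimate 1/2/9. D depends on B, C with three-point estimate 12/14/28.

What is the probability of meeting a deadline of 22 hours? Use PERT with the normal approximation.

te_A = (2 + 4·4 + 12)/6 = 30/6 = 5; σ²_A = ((12−2)/6)² = 2.778
te_B = (1 + 4·2 + 3)/6 = 12/6 = 2; σ²_B = ((3−1)/6)² = 0.111
te_C = (1 + 4·2 + 9)/6 = 18/6 = 3; σ²_C = ((9−1)/6)² = 1.778
te_D = (12 + 4·14 + 28)/6 = 96/6 = 16; σ²_D = ((28−12)/6)² = 7.111

Forward pass:
ES_A = 0; EF_A = 5
ES_B = 5; EF_B = 5+2 = 7
ES_C = 5; EF_C = 5+3 = 8
ES_D = max(EF_B=7, EF_C=8) = 8; EF_D = 8+16 = 24
Expected project duration μ = 24 hours. Critical path: A → C → D.

Variance along critical path = 2.778 + 1.778 + 7.111 = 11.667; σ = √11.667 = 3.416 hours.
Z = (22 − 24) / 3.416 = -0.586
P(T ≤ 22) = Φ(-0.586) ≈ 0.279

0.279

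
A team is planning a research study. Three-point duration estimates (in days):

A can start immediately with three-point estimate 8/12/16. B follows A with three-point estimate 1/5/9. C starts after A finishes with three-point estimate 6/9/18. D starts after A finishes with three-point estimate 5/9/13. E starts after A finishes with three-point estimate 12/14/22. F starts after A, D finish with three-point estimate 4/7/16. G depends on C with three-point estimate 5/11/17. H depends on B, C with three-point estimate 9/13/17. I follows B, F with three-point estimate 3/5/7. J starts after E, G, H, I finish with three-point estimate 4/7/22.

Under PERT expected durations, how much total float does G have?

2 days

te_A = (8 + 4·12 + 16)/6 = 72/6 = 12
te_B = (1 + 4·5 + 9)/6 = 30/6 = 5
te_C = (6 + 4·9 + 18)/6 = 60/6 = 10
te_D = (5 + 4·9 + 13)/6 = 54/6 = 9
te_E = (12 + 4·14 + 22)/6 = 90/6 = 15
te_F = (4 + 4·7 + 16)/6 = 48/6 = 8
te_G = (5 + 4·11 + 17)/6 = 66/6 = 11
te_H = (9 + 4·13 + 17)/6 = 78/6 = 13
te_I = (3 + 4·5 + 7)/6 = 30/6 = 5
te_J = (4 + 4·7 + 22)/6 = 54/6 = 9

Forward pass:
ES_A = 0; EF_A = 12
ES_B = 12; EF_B = 12+5 = 17
ES_C = 12; EF_C = 12+10 = 22
ES_D = 12; EF_D = 12+9 = 21
ES_E = 12; EF_E = 12+15 = 27
ES_F = max(EF_A=12, EF_D=21) = 21; EF_F = 21+8 = 29
ES_G = 22; EF_G = 22+11 = 33
ES_H = max(EF_B=17, EF_C=22) = 22; EF_H = 22+13 = 35
ES_I = max(EF_B=17, EF_F=29) = 29; EF_I = 29+5 = 34
ES_J = max(EF_E=27, EF_G=33, EF_H=35, EF_I=34) = 35; EF_J = 35+9 = 44
Expected project duration μ = 44 days. Critical path: A → C → H → J.

Backward pass:
LF_J = 44; LS_J = 44−9 = 35
LF_I = LS_J = 35; LS_I = 35−5 = 30
LF_H = LS_J = 35; LS_H = 35−13 = 22
LF_G = LS_J = 35; LS_G = 35−11 = 24
LF_F = LS_I = 30; LS_F = 30−8 = 22
LF_E = LS_J = 35; LS_E = 35−15 = 20
LF_D = LS_F = 22; LS_D = 22−9 = 13
LF_C = min(LS_G=24, LS_H=22) = 22; LS_C = 22−10 = 12
LF_B = min(LS_H=22, LS_I=30) = 22; LS_B = 22−5 = 17
LF_A = min(LS_B=17, LS_C=12, LS_D=13, LS_E=20, LS_F=22) = 12; LS_A = 12−12 = 0
Slack_G = LS_G − ES_G = 24 − 22 = 2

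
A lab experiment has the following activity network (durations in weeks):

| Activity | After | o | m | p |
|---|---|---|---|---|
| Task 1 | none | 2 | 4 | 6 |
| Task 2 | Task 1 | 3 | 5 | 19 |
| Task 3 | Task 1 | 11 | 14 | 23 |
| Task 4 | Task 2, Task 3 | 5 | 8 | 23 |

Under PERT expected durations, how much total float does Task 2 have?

8 weeks

te_Task 1 = (2 + 4·4 + 6)/6 = 24/6 = 4
te_Task 2 = (3 + 4·5 + 19)/6 = 42/6 = 7
te_Task 3 = (11 + 4·14 + 23)/6 = 90/6 = 15
te_Task 4 = (5 + 4·8 + 23)/6 = 60/6 = 10

Forward pass:
ES_Task 1 = 0; EF_Task 1 = 4
ES_Task 2 = 4; EF_Task 2 = 4+7 = 11
ES_Task 3 = 4; EF_Task 3 = 4+15 = 19
ES_Task 4 = max(EF_Task 2=11, EF_Task 3=19) = 19; EF_Task 4 = 19+10 = 29
Expected project duration μ = 29 weeks. Critical path: Task 1 → Task 3 → Task 4.

Backward pass:
LF_Task 4 = 29; LS_Task 4 = 29−10 = 19
LF_Task 3 = LS_Task 4 = 19; LS_Task 3 = 19−15 = 4
LF_Task 2 = LS_Task 4 = 19; LS_Task 2 = 19−7 = 12
LF_Task 1 = min(LS_Task 2=12, LS_Task 3=4) = 4; LS_Task 1 = 4−4 = 0
Slack_Task 2 = LS_Task 2 − ES_Task 2 = 12 − 4 = 8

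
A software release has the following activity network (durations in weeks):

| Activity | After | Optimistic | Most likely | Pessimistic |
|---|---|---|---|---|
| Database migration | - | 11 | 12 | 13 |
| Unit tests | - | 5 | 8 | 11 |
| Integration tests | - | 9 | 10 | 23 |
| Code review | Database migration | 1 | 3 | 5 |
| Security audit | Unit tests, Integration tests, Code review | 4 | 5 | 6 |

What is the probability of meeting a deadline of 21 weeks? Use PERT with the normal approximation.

0.890

te_Database migration = (11 + 4·12 + 13)/6 = 72/6 = 12; σ²_Database migration = ((13−11)/6)² = 0.111
te_Unit tests = (5 + 4·8 + 11)/6 = 48/6 = 8; σ²_Unit tests = ((11−5)/6)² = 1.000
te_Integration tests = (9 + 4·10 + 23)/6 = 72/6 = 12; σ²_Integration tests = ((23−9)/6)² = 5.444
te_Code review = (1 + 4·3 + 5)/6 = 18/6 = 3; σ²_Code review = ((5−1)/6)² = 0.444
te_Security audit = (4 + 4·5 + 6)/6 = 30/6 = 5; σ²_Security audit = ((6−4)/6)² = 0.111

Forward pass:
ES_Database migration = 0; EF_Database migration = 12
ES_Unit tests = 0; EF_Unit tests = 8
ES_Integration tests = 0; EF_Integration tests = 12
ES_Code review = 12; EF_Code review = 12+3 = 15
ES_Security audit = max(EF_Unit tests=8, EF_Integration tests=12, EF_Code review=15) = 15; EF_Security audit = 15+5 = 20
Expected project duration μ = 20 weeks. Critical path: Database migration → Code review → Security audit.

Variance along critical path = 0.111 + 0.444 + 0.111 = 0.667; σ = √0.667 = 0.816 weeks.
Z = (21 − 20) / 0.816 = 1.225
P(T ≤ 21) = Φ(1.225) ≈ 0.890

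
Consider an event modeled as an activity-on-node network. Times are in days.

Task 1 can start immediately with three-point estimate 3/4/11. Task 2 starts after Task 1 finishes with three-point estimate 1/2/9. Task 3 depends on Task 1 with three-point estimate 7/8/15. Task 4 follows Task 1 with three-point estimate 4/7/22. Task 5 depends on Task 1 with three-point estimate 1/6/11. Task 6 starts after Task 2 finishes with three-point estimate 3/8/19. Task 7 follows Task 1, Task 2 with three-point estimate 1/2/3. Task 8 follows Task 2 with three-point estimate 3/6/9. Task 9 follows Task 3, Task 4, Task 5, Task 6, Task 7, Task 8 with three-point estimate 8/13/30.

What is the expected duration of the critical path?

te_Task 1 = (3 + 4·4 + 11)/6 = 30/6 = 5
te_Task 2 = (1 + 4·2 + 9)/6 = 18/6 = 3
te_Task 3 = (7 + 4·8 + 15)/6 = 54/6 = 9
te_Task 4 = (4 + 4·7 + 22)/6 = 54/6 = 9
te_Task 5 = (1 + 4·6 + 11)/6 = 36/6 = 6
te_Task 6 = (3 + 4·8 + 19)/6 = 54/6 = 9
te_Task 7 = (1 + 4·2 + 3)/6 = 12/6 = 2
te_Task 8 = (3 + 4·6 + 9)/6 = 36/6 = 6
te_Task 9 = (8 + 4·13 + 30)/6 = 90/6 = 15

Forward pass:
ES_Task 1 = 0; EF_Task 1 = 5
ES_Task 2 = 5; EF_Task 2 = 5+3 = 8
ES_Task 3 = 5; EF_Task 3 = 5+9 = 14
ES_Task 4 = 5; EF_Task 4 = 5+9 = 14
ES_Task 5 = 5; EF_Task 5 = 5+6 = 11
ES_Task 6 = 8; EF_Task 6 = 8+9 = 17
ES_Task 7 = max(EF_Task 1=5, EF_Task 2=8) = 8; EF_Task 7 = 8+2 = 10
ES_Task 8 = 8; EF_Task 8 = 8+6 = 14
ES_Task 9 = max(EF_Task 3=14, EF_Task 4=14, EF_Task 5=11, EF_Task 6=17, EF_Task 7=10, EF_Task 8=14) = 17; EF_Task 9 = 17+15 = 32
Expected project duration μ = 32 days. Critical path: Task 1 → Task 2 → Task 6 → Task 9.

32 days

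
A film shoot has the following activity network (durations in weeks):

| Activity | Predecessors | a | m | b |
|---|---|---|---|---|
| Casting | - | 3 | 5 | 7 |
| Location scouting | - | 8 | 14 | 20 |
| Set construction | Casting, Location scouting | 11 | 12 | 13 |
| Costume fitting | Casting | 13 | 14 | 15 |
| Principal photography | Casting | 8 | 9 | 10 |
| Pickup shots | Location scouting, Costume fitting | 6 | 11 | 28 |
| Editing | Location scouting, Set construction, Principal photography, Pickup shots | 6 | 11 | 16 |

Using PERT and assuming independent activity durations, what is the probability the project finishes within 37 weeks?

0.071

te_Casting = (3 + 4·5 + 7)/6 = 30/6 = 5; σ²_Casting = ((7−3)/6)² = 0.444
te_Location scouting = (8 + 4·14 + 20)/6 = 84/6 = 14; σ²_Location scouting = ((20−8)/6)² = 4.000
te_Set construction = (11 + 4·12 + 13)/6 = 72/6 = 12; σ²_Set construction = ((13−11)/6)² = 0.111
te_Costume fitting = (13 + 4·14 + 15)/6 = 84/6 = 14; σ²_Costume fitting = ((15−13)/6)² = 0.111
te_Principal photography = (8 + 4·9 + 10)/6 = 54/6 = 9; σ²_Principal photography = ((10−8)/6)² = 0.111
te_Pickup shots = (6 + 4·11 + 28)/6 = 78/6 = 13; σ²_Pickup shots = ((28−6)/6)² = 13.444
te_Editing = (6 + 4·11 + 16)/6 = 66/6 = 11; σ²_Editing = ((16−6)/6)² = 2.778

Forward pass:
ES_Casting = 0; EF_Casting = 5
ES_Location scouting = 0; EF_Location scouting = 14
ES_Set construction = max(EF_Casting=5, EF_Location scouting=14) = 14; EF_Set construction = 14+12 = 26
ES_Costume fitting = 5; EF_Costume fitting = 5+14 = 19
ES_Principal photography = 5; EF_Principal photography = 5+9 = 14
ES_Pickup shots = max(EF_Location scouting=14, EF_Costume fitting=19) = 19; EF_Pickup shots = 19+13 = 32
ES_Editing = max(EF_Location scouting=14, EF_Set construction=26, EF_Principal photography=14, EF_Pickup shots=32) = 32; EF_Editing = 32+11 = 43
Expected project duration μ = 43 weeks. Critical path: Casting → Costume fitting → Pickup shots → Editing.

Variance along critical path = 0.444 + 0.111 + 13.444 + 2.778 = 16.778; σ = √16.778 = 4.096 weeks.
Z = (37 − 43) / 4.096 = -1.465
P(T ≤ 37) = Φ(-1.465) ≈ 0.071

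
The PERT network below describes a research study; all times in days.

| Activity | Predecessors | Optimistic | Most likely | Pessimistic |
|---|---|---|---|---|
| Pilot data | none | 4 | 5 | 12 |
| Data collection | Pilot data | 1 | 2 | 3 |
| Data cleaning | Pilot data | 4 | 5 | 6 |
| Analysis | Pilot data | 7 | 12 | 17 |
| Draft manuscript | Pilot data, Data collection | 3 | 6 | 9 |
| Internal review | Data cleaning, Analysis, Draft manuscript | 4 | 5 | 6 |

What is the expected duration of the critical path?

te_Pilot data = (4 + 4·5 + 12)/6 = 36/6 = 6
te_Data collection = (1 + 4·2 + 3)/6 = 12/6 = 2
te_Data cleaning = (4 + 4·5 + 6)/6 = 30/6 = 5
te_Analysis = (7 + 4·12 + 17)/6 = 72/6 = 12
te_Draft manuscript = (3 + 4·6 + 9)/6 = 36/6 = 6
te_Internal review = (4 + 4·5 + 6)/6 = 30/6 = 5

Forward pass:
ES_Pilot data = 0; EF_Pilot data = 6
ES_Data collection = 6; EF_Data collection = 6+2 = 8
ES_Data cleaning = 6; EF_Data cleaning = 6+5 = 11
ES_Analysis = 6; EF_Analysis = 6+12 = 18
ES_Draft manuscript = max(EF_Pilot data=6, EF_Data collection=8) = 8; EF_Draft manuscript = 8+6 = 14
ES_Internal review = max(EF_Data cleaning=11, EF_Analysis=18, EF_Draft manuscript=14) = 18; EF_Internal review = 18+5 = 23
Expected project duration μ = 23 days. Critical path: Pilot data → Analysis → Internal review.

23 days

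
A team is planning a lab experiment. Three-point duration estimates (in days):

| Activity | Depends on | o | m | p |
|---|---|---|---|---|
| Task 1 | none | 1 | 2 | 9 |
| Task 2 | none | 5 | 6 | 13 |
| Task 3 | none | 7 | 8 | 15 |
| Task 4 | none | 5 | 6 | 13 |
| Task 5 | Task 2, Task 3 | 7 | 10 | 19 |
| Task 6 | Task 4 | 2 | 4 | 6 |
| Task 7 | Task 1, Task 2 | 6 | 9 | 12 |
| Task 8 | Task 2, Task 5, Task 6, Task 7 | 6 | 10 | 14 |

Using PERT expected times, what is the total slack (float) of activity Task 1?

te_Task 1 = (1 + 4·2 + 9)/6 = 18/6 = 3
te_Task 2 = (5 + 4·6 + 13)/6 = 42/6 = 7
te_Task 3 = (7 + 4·8 + 15)/6 = 54/6 = 9
te_Task 4 = (5 + 4·6 + 13)/6 = 42/6 = 7
te_Task 5 = (7 + 4·10 + 19)/6 = 66/6 = 11
te_Task 6 = (2 + 4·4 + 6)/6 = 24/6 = 4
te_Task 7 = (6 + 4·9 + 12)/6 = 54/6 = 9
te_Task 8 = (6 + 4·10 + 14)/6 = 60/6 = 10

Forward pass:
ES_Task 1 = 0; EF_Task 1 = 3
ES_Task 2 = 0; EF_Task 2 = 7
ES_Task 3 = 0; EF_Task 3 = 9
ES_Task 4 = 0; EF_Task 4 = 7
ES_Task 5 = max(EF_Task 2=7, EF_Task 3=9) = 9; EF_Task 5 = 9+11 = 20
ES_Task 6 = 7; EF_Task 6 = 7+4 = 11
ES_Task 7 = max(EF_Task 1=3, EF_Task 2=7) = 7; EF_Task 7 = 7+9 = 16
ES_Task 8 = max(EF_Task 2=7, EF_Task 5=20, EF_Task 6=11, EF_Task 7=16) = 20; EF_Task 8 = 20+10 = 30
Expected project duration μ = 30 days. Critical path: Task 3 → Task 5 → Task 8.

Backward pass:
LF_Task 8 = 30; LS_Task 8 = 30−10 = 20
LF_Task 7 = LS_Task 8 = 20; LS_Task 7 = 20−9 = 11
LF_Task 6 = LS_Task 8 = 20; LS_Task 6 = 20−4 = 16
LF_Task 5 = LS_Task 8 = 20; LS_Task 5 = 20−11 = 9
LF_Task 4 = LS_Task 6 = 16; LS_Task 4 = 16−7 = 9
LF_Task 3 = LS_Task 5 = 9; LS_Task 3 = 9−9 = 0
LF_Task 2 = min(LS_Task 5=9, LS_Task 7=11, LS_Task 8=20) = 9; LS_Task 2 = 9−7 = 2
LF_Task 1 = LS_Task 7 = 11; LS_Task 1 = 11−3 = 8
Slack_Task 1 = LS_Task 1 − ES_Task 1 = 8 − 0 = 8

8 days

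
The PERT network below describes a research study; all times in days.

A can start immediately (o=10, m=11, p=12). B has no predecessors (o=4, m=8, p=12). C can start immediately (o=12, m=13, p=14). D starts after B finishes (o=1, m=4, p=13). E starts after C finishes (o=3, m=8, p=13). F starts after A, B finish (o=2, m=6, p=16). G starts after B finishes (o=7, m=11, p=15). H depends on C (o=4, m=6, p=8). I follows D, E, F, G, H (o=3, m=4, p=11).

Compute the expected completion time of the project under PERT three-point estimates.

26 days

te_A = (10 + 4·11 + 12)/6 = 66/6 = 11
te_B = (4 + 4·8 + 12)/6 = 48/6 = 8
te_C = (12 + 4·13 + 14)/6 = 78/6 = 13
te_D = (1 + 4·4 + 13)/6 = 30/6 = 5
te_E = (3 + 4·8 + 13)/6 = 48/6 = 8
te_F = (2 + 4·6 + 16)/6 = 42/6 = 7
te_G = (7 + 4·11 + 15)/6 = 66/6 = 11
te_H = (4 + 4·6 + 8)/6 = 36/6 = 6
te_I = (3 + 4·4 + 11)/6 = 30/6 = 5

Forward pass:
ES_A = 0; EF_A = 11
ES_B = 0; EF_B = 8
ES_C = 0; EF_C = 13
ES_D = 8; EF_D = 8+5 = 13
ES_E = 13; EF_E = 13+8 = 21
ES_F = max(EF_A=11, EF_B=8) = 11; EF_F = 11+7 = 18
ES_G = 8; EF_G = 8+11 = 19
ES_H = 13; EF_H = 13+6 = 19
ES_I = max(EF_D=13, EF_E=21, EF_F=18, EF_G=19, EF_H=19) = 21; EF_I = 21+5 = 26
Expected project duration μ = 26 days. Critical path: C → E → I.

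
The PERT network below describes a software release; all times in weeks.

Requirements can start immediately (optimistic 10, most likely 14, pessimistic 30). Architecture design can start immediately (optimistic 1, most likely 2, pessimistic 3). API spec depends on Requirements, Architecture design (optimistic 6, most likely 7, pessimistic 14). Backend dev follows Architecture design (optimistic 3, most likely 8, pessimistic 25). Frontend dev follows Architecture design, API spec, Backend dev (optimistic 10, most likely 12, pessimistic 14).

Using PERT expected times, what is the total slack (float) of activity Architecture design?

te_Requirements = (10 + 4·14 + 30)/6 = 96/6 = 16
te_Architecture design = (1 + 4·2 + 3)/6 = 12/6 = 2
te_API spec = (6 + 4·7 + 14)/6 = 48/6 = 8
te_Backend dev = (3 + 4·8 + 25)/6 = 60/6 = 10
te_Frontend dev = (10 + 4·12 + 14)/6 = 72/6 = 12

Forward pass:
ES_Requirements = 0; EF_Requirements = 16
ES_Architecture design = 0; EF_Architecture design = 2
ES_API spec = max(EF_Requirements=16, EF_Architecture design=2) = 16; EF_API spec = 16+8 = 24
ES_Backend dev = 2; EF_Backend dev = 2+10 = 12
ES_Frontend dev = max(EF_Architecture design=2, EF_API spec=24, EF_Backend dev=12) = 24; EF_Frontend dev = 24+12 = 36
Expected project duration μ = 36 weeks. Critical path: Requirements → API spec → Frontend dev.

Backward pass:
LF_Frontend dev = 36; LS_Frontend dev = 36−12 = 24
LF_Backend dev = LS_Frontend dev = 24; LS_Backend dev = 24−10 = 14
LF_API spec = LS_Frontend dev = 24; LS_API spec = 24−8 = 16
LF_Architecture design = min(LS_API spec=16, LS_Backend dev=14, LS_Frontend dev=24) = 14; LS_Architecture design = 14−2 = 12
LF_Requirements = LS_API spec = 16; LS_Requirements = 16−16 = 0
Slack_Architecture design = LS_Architecture design − ES_Architecture design = 12 − 0 = 12

12 weeks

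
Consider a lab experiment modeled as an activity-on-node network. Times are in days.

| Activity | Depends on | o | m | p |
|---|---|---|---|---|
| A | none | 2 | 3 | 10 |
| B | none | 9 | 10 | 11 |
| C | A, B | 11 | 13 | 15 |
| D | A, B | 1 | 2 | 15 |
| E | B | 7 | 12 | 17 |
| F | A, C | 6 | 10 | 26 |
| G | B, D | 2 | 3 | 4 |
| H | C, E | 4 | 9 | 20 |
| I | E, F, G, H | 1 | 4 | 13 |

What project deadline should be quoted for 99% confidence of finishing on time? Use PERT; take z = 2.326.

te_A = (2 + 4·3 + 10)/6 = 24/6 = 4; σ²_A = ((10−2)/6)² = 1.778
te_B = (9 + 4·10 + 11)/6 = 60/6 = 10; σ²_B = ((11−9)/6)² = 0.111
te_C = (11 + 4·13 + 15)/6 = 78/6 = 13; σ²_C = ((15−11)/6)² = 0.444
te_D = (1 + 4·2 + 15)/6 = 24/6 = 4; σ²_D = ((15−1)/6)² = 5.444
te_E = (7 + 4·12 + 17)/6 = 72/6 = 12; σ²_E = ((17−7)/6)² = 2.778
te_F = (6 + 4·10 + 26)/6 = 72/6 = 12; σ²_F = ((26−6)/6)² = 11.111
te_G = (2 + 4·3 + 4)/6 = 18/6 = 3; σ²_G = ((4−2)/6)² = 0.111
te_H = (4 + 4·9 + 20)/6 = 60/6 = 10; σ²_H = ((20−4)/6)² = 7.111
te_I = (1 + 4·4 + 13)/6 = 30/6 = 5; σ²_I = ((13−1)/6)² = 4.000

Forward pass:
ES_A = 0; EF_A = 4
ES_B = 0; EF_B = 10
ES_C = max(EF_A=4, EF_B=10) = 10; EF_C = 10+13 = 23
ES_D = max(EF_A=4, EF_B=10) = 10; EF_D = 10+4 = 14
ES_E = 10; EF_E = 10+12 = 22
ES_F = max(EF_A=4, EF_C=23) = 23; EF_F = 23+12 = 35
ES_G = max(EF_B=10, EF_D=14) = 14; EF_G = 14+3 = 17
ES_H = max(EF_C=23, EF_E=22) = 23; EF_H = 23+10 = 33
ES_I = max(EF_E=22, EF_F=35, EF_G=17, EF_H=33) = 35; EF_I = 35+5 = 40
Expected project duration μ = 40 days. Critical path: B → C → F → I.

Variance along critical path = 0.111 + 0.444 + 11.111 + 4.000 = 15.667; σ = 3.958 days.
D = μ + z·σ = 40 + 2.326·3.958 = 49.2 days

49.2 days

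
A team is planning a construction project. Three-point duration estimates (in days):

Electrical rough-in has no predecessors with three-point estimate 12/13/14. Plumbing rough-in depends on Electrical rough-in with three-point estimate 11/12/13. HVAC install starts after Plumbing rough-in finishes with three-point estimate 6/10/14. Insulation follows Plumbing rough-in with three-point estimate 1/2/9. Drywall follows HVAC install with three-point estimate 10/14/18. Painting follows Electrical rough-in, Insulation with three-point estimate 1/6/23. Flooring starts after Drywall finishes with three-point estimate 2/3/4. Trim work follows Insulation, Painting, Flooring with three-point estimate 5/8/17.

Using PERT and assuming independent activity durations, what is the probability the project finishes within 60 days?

te_Electrical rough-in = (12 + 4·13 + 14)/6 = 78/6 = 13; σ²_Electrical rough-in = ((14−12)/6)² = 0.111
te_Plumbing rough-in = (11 + 4·12 + 13)/6 = 72/6 = 12; σ²_Plumbing rough-in = ((13−11)/6)² = 0.111
te_HVAC install = (6 + 4·10 + 14)/6 = 60/6 = 10; σ²_HVAC install = ((14−6)/6)² = 1.778
te_Insulation = (1 + 4·2 + 9)/6 = 18/6 = 3; σ²_Insulation = ((9−1)/6)² = 1.778
te_Drywall = (10 + 4·14 + 18)/6 = 84/6 = 14; σ²_Drywall = ((18−10)/6)² = 1.778
te_Painting = (1 + 4·6 + 23)/6 = 48/6 = 8; σ²_Painting = ((23−1)/6)² = 13.444
te_Flooring = (2 + 4·3 + 4)/6 = 18/6 = 3; σ²_Flooring = ((4−2)/6)² = 0.111
te_Trim work = (5 + 4·8 + 17)/6 = 54/6 = 9; σ²_Trim work = ((17−5)/6)² = 4.000

Forward pass:
ES_Electrical rough-in = 0; EF_Electrical rough-in = 13
ES_Plumbing rough-in = 13; EF_Plumbing rough-in = 13+12 = 25
ES_HVAC install = 25; EF_HVAC install = 25+10 = 35
ES_Insulation = 25; EF_Insulation = 25+3 = 28
ES_Drywall = 35; EF_Drywall = 35+14 = 49
ES_Painting = max(EF_Electrical rough-in=13, EF_Insulation=28) = 28; EF_Painting = 28+8 = 36
ES_Flooring = 49; EF_Flooring = 49+3 = 52
ES_Trim work = max(EF_Insulation=28, EF_Painting=36, EF_Flooring=52) = 52; EF_Trim work = 52+9 = 61
Expected project duration μ = 61 days. Critical path: Electrical rough-in → Plumbing rough-in → HVAC install → Drywall → Flooring → Trim work.

Variance along critical path = 0.111 + 0.111 + 1.778 + 1.778 + 0.111 + 4.000 = 7.889; σ = √7.889 = 2.809 days.
Z = (60 − 61) / 2.809 = -0.356
P(T ≤ 60) = Φ(-0.356) ≈ 0.361

0.361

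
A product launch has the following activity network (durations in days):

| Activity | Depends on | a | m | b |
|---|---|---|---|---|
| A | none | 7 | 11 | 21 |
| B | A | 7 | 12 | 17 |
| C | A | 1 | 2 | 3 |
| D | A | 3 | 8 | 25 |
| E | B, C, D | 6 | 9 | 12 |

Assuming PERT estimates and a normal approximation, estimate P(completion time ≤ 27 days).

0.024

te_A = (7 + 4·11 + 21)/6 = 72/6 = 12; σ²_A = ((21−7)/6)² = 5.444
te_B = (7 + 4·12 + 17)/6 = 72/6 = 12; σ²_B = ((17−7)/6)² = 2.778
te_C = (1 + 4·2 + 3)/6 = 12/6 = 2; σ²_C = ((3−1)/6)² = 0.111
te_D = (3 + 4·8 + 25)/6 = 60/6 = 10; σ²_D = ((25−3)/6)² = 13.444
te_E = (6 + 4·9 + 12)/6 = 54/6 = 9; σ²_E = ((12−6)/6)² = 1.000

Forward pass:
ES_A = 0; EF_A = 12
ES_B = 12; EF_B = 12+12 = 24
ES_C = 12; EF_C = 12+2 = 14
ES_D = 12; EF_D = 12+10 = 22
ES_E = max(EF_B=24, EF_C=14, EF_D=22) = 24; EF_E = 24+9 = 33
Expected project duration μ = 33 days. Critical path: A → B → E.

Variance along critical path = 5.444 + 2.778 + 1.000 = 9.222; σ = √9.222 = 3.037 days.
Z = (27 − 33) / 3.037 = -1.976
P(T ≤ 27) = Φ(-1.976) ≈ 0.024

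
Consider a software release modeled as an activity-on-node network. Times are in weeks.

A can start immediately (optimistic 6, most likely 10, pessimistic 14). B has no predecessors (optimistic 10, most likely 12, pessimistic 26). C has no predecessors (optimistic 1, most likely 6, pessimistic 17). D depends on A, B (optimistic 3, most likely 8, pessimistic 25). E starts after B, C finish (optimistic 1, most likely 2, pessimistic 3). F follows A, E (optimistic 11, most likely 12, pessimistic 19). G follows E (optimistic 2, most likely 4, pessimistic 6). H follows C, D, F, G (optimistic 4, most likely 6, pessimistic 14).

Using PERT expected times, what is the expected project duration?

te_A = (6 + 4·10 + 14)/6 = 60/6 = 10
te_B = (10 + 4·12 + 26)/6 = 84/6 = 14
te_C = (1 + 4·6 + 17)/6 = 42/6 = 7
te_D = (3 + 4·8 + 25)/6 = 60/6 = 10
te_E = (1 + 4·2 + 3)/6 = 12/6 = 2
te_F = (11 + 4·12 + 19)/6 = 78/6 = 13
te_G = (2 + 4·4 + 6)/6 = 24/6 = 4
te_H = (4 + 4·6 + 14)/6 = 42/6 = 7

Forward pass:
ES_A = 0; EF_A = 10
ES_B = 0; EF_B = 14
ES_C = 0; EF_C = 7
ES_D = max(EF_A=10, EF_B=14) = 14; EF_D = 14+10 = 24
ES_E = max(EF_B=14, EF_C=7) = 14; EF_E = 14+2 = 16
ES_F = max(EF_A=10, EF_E=16) = 16; EF_F = 16+13 = 29
ES_G = 16; EF_G = 16+4 = 20
ES_H = max(EF_C=7, EF_D=24, EF_F=29, EF_G=20) = 29; EF_H = 29+7 = 36
Expected project duration μ = 36 weeks. Critical path: B → E → F → H.

36 weeks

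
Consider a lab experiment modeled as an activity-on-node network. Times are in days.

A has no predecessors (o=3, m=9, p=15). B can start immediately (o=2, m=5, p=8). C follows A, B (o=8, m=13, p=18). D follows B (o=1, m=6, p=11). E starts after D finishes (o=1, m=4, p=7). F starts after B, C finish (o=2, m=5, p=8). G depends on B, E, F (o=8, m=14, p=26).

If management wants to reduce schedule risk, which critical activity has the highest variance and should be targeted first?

G

te_A = (3 + 4·9 + 15)/6 = 54/6 = 9; σ²_A = ((15−3)/6)² = 4.000
te_B = (2 + 4·5 + 8)/6 = 30/6 = 5; σ²_B = ((8−2)/6)² = 1.000
te_C = (8 + 4·13 + 18)/6 = 78/6 = 13; σ²_C = ((18−8)/6)² = 2.778
te_D = (1 + 4·6 + 11)/6 = 36/6 = 6; σ²_D = ((11−1)/6)² = 2.778
te_E = (1 + 4·4 + 7)/6 = 24/6 = 4; σ²_E = ((7−1)/6)² = 1.000
te_F = (2 + 4·5 + 8)/6 = 30/6 = 5; σ²_F = ((8−2)/6)² = 1.000
te_G = (8 + 4·14 + 26)/6 = 90/6 = 15; σ²_G = ((26−8)/6)² = 9.000

Forward pass:
ES_A = 0; EF_A = 9
ES_B = 0; EF_B = 5
ES_C = max(EF_A=9, EF_B=5) = 9; EF_C = 9+13 = 22
ES_D = 5; EF_D = 5+6 = 11
ES_E = 11; EF_E = 11+4 = 15
ES_F = max(EF_B=5, EF_C=22) = 22; EF_F = 22+5 = 27
ES_G = max(EF_B=5, EF_E=15, EF_F=27) = 27; EF_G = 27+15 = 42
Expected project duration μ = 42 days. Critical path: A → C → F → G.

Variances on critical path: σ²_A=4.000, σ²_C=2.778, σ²_F=1.000, σ²_G=9.000.
Largest is σ²_G = 9.000.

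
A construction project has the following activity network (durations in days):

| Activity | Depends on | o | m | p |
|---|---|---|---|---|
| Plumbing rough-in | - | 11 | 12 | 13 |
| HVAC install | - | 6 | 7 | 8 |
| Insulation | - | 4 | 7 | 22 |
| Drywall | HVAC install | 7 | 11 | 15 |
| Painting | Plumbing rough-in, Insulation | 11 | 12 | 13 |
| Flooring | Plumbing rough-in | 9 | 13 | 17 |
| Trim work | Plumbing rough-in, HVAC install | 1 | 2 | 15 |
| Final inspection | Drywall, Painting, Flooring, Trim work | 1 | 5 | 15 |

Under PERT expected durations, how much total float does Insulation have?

4 days

te_Plumbing rough-in = (11 + 4·12 + 13)/6 = 72/6 = 12
te_HVAC install = (6 + 4·7 + 8)/6 = 42/6 = 7
te_Insulation = (4 + 4·7 + 22)/6 = 54/6 = 9
te_Drywall = (7 + 4·11 + 15)/6 = 66/6 = 11
te_Painting = (11 + 4·12 + 13)/6 = 72/6 = 12
te_Flooring = (9 + 4·13 + 17)/6 = 78/6 = 13
te_Trim work = (1 + 4·2 + 15)/6 = 24/6 = 4
te_Final inspection = (1 + 4·5 + 15)/6 = 36/6 = 6

Forward pass:
ES_Plumbing rough-in = 0; EF_Plumbing rough-in = 12
ES_HVAC install = 0; EF_HVAC install = 7
ES_Insulation = 0; EF_Insulation = 9
ES_Drywall = 7; EF_Drywall = 7+11 = 18
ES_Painting = max(EF_Plumbing rough-in=12, EF_Insulation=9) = 12; EF_Painting = 12+12 = 24
ES_Flooring = 12; EF_Flooring = 12+13 = 25
ES_Trim work = max(EF_Plumbing rough-in=12, EF_HVAC install=7) = 12; EF_Trim work = 12+4 = 16
ES_Final inspection = max(EF_Drywall=18, EF_Painting=24, EF_Flooring=25, EF_Trim work=16) = 25; EF_Final inspection = 25+6 = 31
Expected project duration μ = 31 days. Critical path: Plumbing rough-in → Flooring → Final inspection.

Backward pass:
LF_Final inspection = 31; LS_Final inspection = 31−6 = 25
LF_Trim work = LS_Final inspection = 25; LS_Trim work = 25−4 = 21
LF_Flooring = LS_Final inspection = 25; LS_Flooring = 25−13 = 12
LF_Painting = LS_Final inspection = 25; LS_Painting = 25−12 = 13
LF_Drywall = LS_Final inspection = 25; LS_Drywall = 25−11 = 14
LF_Insulation = LS_Painting = 13; LS_Insulation = 13−9 = 4
LF_HVAC install = min(LS_Drywall=14, LS_Trim work=21) = 14; LS_HVAC install = 14−7 = 7
LF_Plumbing rough-in = min(LS_Painting=13, LS_Flooring=12, LS_Trim work=21) = 12; LS_Plumbing rough-in = 12−12 = 0
Slack_Insulation = LS_Insulation − ES_Insulation = 4 − 0 = 4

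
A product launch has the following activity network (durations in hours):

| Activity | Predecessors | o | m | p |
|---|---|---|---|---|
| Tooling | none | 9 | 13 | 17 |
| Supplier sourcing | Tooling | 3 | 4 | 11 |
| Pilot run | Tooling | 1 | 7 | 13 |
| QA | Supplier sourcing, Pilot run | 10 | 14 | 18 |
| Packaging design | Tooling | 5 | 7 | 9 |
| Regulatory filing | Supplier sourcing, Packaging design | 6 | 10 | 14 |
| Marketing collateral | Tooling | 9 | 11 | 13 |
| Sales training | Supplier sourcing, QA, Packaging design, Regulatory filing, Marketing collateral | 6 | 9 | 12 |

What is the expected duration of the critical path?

te_Tooling = (9 + 4·13 + 17)/6 = 78/6 = 13
te_Supplier sourcing = (3 + 4·4 + 11)/6 = 30/6 = 5
te_Pilot run = (1 + 4·7 + 13)/6 = 42/6 = 7
te_QA = (10 + 4·14 + 18)/6 = 84/6 = 14
te_Packaging design = (5 + 4·7 + 9)/6 = 42/6 = 7
te_Regulatory filing = (6 + 4·10 + 14)/6 = 60/6 = 10
te_Marketing collateral = (9 + 4·11 + 13)/6 = 66/6 = 11
te_Sales training = (6 + 4·9 + 12)/6 = 54/6 = 9

Forward pass:
ES_Tooling = 0; EF_Tooling = 13
ES_Supplier sourcing = 13; EF_Supplier sourcing = 13+5 = 18
ES_Pilot run = 13; EF_Pilot run = 13+7 = 20
ES_QA = max(EF_Supplier sourcing=18, EF_Pilot run=20) = 20; EF_QA = 20+14 = 34
ES_Packaging design = 13; EF_Packaging design = 13+7 = 20
ES_Regulatory filing = max(EF_Supplier sourcing=18, EF_Packaging design=20) = 20; EF_Regulatory filing = 20+10 = 30
ES_Marketing collateral = 13; EF_Marketing collateral = 13+11 = 24
ES_Sales training = max(EF_Supplier sourcing=18, EF_QA=34, EF_Packaging design=20, EF_Regulatory filing=30, EF_Marketing collateral=24) = 34; EF_Sales training = 34+9 = 43
Expected project duration μ = 43 hours. Critical path: Tooling → Pilot run → QA → Sales training.

43 hours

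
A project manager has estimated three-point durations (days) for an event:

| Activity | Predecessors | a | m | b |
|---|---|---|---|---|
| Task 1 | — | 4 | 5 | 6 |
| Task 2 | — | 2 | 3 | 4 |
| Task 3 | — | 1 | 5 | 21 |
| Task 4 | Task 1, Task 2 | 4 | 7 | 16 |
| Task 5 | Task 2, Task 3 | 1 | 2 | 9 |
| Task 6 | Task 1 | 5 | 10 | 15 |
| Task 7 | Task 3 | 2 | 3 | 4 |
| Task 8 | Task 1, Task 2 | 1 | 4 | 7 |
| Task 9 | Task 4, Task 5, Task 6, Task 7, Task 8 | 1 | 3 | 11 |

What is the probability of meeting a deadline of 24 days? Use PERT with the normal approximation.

0.982

te_Task 1 = (4 + 4·5 + 6)/6 = 30/6 = 5; σ²_Task 1 = ((6−4)/6)² = 0.111
te_Task 2 = (2 + 4·3 + 4)/6 = 18/6 = 3; σ²_Task 2 = ((4−2)/6)² = 0.111
te_Task 3 = (1 + 4·5 + 21)/6 = 42/6 = 7; σ²_Task 3 = ((21−1)/6)² = 11.111
te_Task 4 = (4 + 4·7 + 16)/6 = 48/6 = 8; σ²_Task 4 = ((16−4)/6)² = 4.000
te_Task 5 = (1 + 4·2 + 9)/6 = 18/6 = 3; σ²_Task 5 = ((9−1)/6)² = 1.778
te_Task 6 = (5 + 4·10 + 15)/6 = 60/6 = 10; σ²_Task 6 = ((15−5)/6)² = 2.778
te_Task 7 = (2 + 4·3 + 4)/6 = 18/6 = 3; σ²_Task 7 = ((4−2)/6)² = 0.111
te_Task 8 = (1 + 4·4 + 7)/6 = 24/6 = 4; σ²_Task 8 = ((7−1)/6)² = 1.000
te_Task 9 = (1 + 4·3 + 11)/6 = 24/6 = 4; σ²_Task 9 = ((11−1)/6)² = 2.778

Forward pass:
ES_Task 1 = 0; EF_Task 1 = 5
ES_Task 2 = 0; EF_Task 2 = 3
ES_Task 3 = 0; EF_Task 3 = 7
ES_Task 4 = max(EF_Task 1=5, EF_Task 2=3) = 5; EF_Task 4 = 5+8 = 13
ES_Task 5 = max(EF_Task 2=3, EF_Task 3=7) = 7; EF_Task 5 = 7+3 = 10
ES_Task 6 = 5; EF_Task 6 = 5+10 = 15
ES_Task 7 = 7; EF_Task 7 = 7+3 = 10
ES_Task 8 = max(EF_Task 1=5, EF_Task 2=3) = 5; EF_Task 8 = 5+4 = 9
ES_Task 9 = max(EF_Task 4=13, EF_Task 5=10, EF_Task 6=15, EF_Task 7=10, EF_Task 8=9) = 15; EF_Task 9 = 15+4 = 19
Expected project duration μ = 19 days. Critical path: Task 1 → Task 6 → Task 9.

Variance along critical path = 0.111 + 2.778 + 2.778 = 5.667; σ = √5.667 = 2.380 days.
Z = (24 − 19) / 2.380 = 2.100
P(T ≤ 24) = Φ(2.100) ≈ 0.982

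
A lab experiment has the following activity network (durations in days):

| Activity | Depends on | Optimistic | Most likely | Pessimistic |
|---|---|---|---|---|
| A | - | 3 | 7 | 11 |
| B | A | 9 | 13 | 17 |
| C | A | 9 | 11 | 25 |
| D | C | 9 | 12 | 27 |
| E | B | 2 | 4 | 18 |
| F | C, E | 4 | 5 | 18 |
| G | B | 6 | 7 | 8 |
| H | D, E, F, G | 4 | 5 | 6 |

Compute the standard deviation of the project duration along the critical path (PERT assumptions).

te_A = (3 + 4·7 + 11)/6 = 42/6 = 7; σ²_A = ((11−3)/6)² = 1.778
te_B = (9 + 4·13 + 17)/6 = 78/6 = 13; σ²_B = ((17−9)/6)² = 1.778
te_C = (9 + 4·11 + 25)/6 = 78/6 = 13; σ²_C = ((25−9)/6)² = 7.111
te_D = (9 + 4·12 + 27)/6 = 84/6 = 14; σ²_D = ((27−9)/6)² = 9.000
te_E = (2 + 4·4 + 18)/6 = 36/6 = 6; σ²_E = ((18−2)/6)² = 7.111
te_F = (4 + 4·5 + 18)/6 = 42/6 = 7; σ²_F = ((18−4)/6)² = 5.444
te_G = (6 + 4·7 + 8)/6 = 42/6 = 7; σ²_G = ((8−6)/6)² = 0.111
te_H = (4 + 4·5 + 6)/6 = 30/6 = 5; σ²_H = ((6−4)/6)² = 0.111

Forward pass:
ES_A = 0; EF_A = 7
ES_B = 7; EF_B = 7+13 = 20
ES_C = 7; EF_C = 7+13 = 20
ES_D = 20; EF_D = 20+14 = 34
ES_E = 20; EF_E = 20+6 = 26
ES_F = max(EF_C=20, EF_E=26) = 26; EF_F = 26+7 = 33
ES_G = 20; EF_G = 20+7 = 27
ES_H = max(EF_D=34, EF_E=26, EF_F=33, EF_G=27) = 34; EF_H = 34+5 = 39
Expected project duration μ = 39 days. Critical path: A → C → D → H.

Variance along critical path = 1.778 + 7.111 + 9.000 + 0.111 = 18.000
σ = √18.000 = 4.243 days

4.24 days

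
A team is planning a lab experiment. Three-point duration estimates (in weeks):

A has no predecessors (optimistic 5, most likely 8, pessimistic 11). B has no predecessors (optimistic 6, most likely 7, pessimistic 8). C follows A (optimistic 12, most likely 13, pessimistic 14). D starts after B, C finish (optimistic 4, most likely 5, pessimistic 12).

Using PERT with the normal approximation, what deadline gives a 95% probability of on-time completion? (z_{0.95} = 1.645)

te_A = (5 + 4·8 + 11)/6 = 48/6 = 8; σ²_A = ((11−5)/6)² = 1.000
te_B = (6 + 4·7 + 8)/6 = 42/6 = 7; σ²_B = ((8−6)/6)² = 0.111
te_C = (12 + 4·13 + 14)/6 = 78/6 = 13; σ²_C = ((14−12)/6)² = 0.111
te_D = (4 + 4·5 + 12)/6 = 36/6 = 6; σ²_D = ((12−4)/6)² = 1.778

Forward pass:
ES_A = 0; EF_A = 8
ES_B = 0; EF_B = 7
ES_C = 8; EF_C = 8+13 = 21
ES_D = max(EF_B=7, EF_C=21) = 21; EF_D = 21+6 = 27
Expected project duration μ = 27 weeks. Critical path: A → C → D.

Variance along critical path = 1.000 + 0.111 + 1.778 = 2.889; σ = 1.700 weeks.
D = μ + z·σ = 27 + 1.645·1.700 = 29.8 weeks

29.8 weeks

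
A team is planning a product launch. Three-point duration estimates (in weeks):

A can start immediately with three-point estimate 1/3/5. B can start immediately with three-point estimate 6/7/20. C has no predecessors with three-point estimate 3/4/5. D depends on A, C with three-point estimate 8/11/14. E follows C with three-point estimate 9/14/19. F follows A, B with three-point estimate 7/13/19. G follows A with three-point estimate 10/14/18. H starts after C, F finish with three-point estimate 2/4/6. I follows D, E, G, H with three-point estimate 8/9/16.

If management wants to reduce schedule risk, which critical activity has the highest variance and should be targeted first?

te_A = (1 + 4·3 + 5)/6 = 18/6 = 3; σ²_A = ((5−1)/6)² = 0.444
te_B = (6 + 4·7 + 20)/6 = 54/6 = 9; σ²_B = ((20−6)/6)² = 5.444
te_C = (3 + 4·4 + 5)/6 = 24/6 = 4; σ²_C = ((5−3)/6)² = 0.111
te_D = (8 + 4·11 + 14)/6 = 66/6 = 11; σ²_D = ((14−8)/6)² = 1.000
te_E = (9 + 4·14 + 19)/6 = 84/6 = 14; σ²_E = ((19−9)/6)² = 2.778
te_F = (7 + 4·13 + 19)/6 = 78/6 = 13; σ²_F = ((19−7)/6)² = 4.000
te_G = (10 + 4·14 + 18)/6 = 84/6 = 14; σ²_G = ((18−10)/6)² = 1.778
te_H = (2 + 4·4 + 6)/6 = 24/6 = 4; σ²_H = ((6−2)/6)² = 0.444
te_I = (8 + 4·9 + 16)/6 = 60/6 = 10; σ²_I = ((16−8)/6)² = 1.778

Forward pass:
ES_A = 0; EF_A = 3
ES_B = 0; EF_B = 9
ES_C = 0; EF_C = 4
ES_D = max(EF_A=3, EF_C=4) = 4; EF_D = 4+11 = 15
ES_E = 4; EF_E = 4+14 = 18
ES_F = max(EF_A=3, EF_B=9) = 9; EF_F = 9+13 = 22
ES_G = 3; EF_G = 3+14 = 17
ES_H = max(EF_C=4, EF_F=22) = 22; EF_H = 22+4 = 26
ES_I = max(EF_D=15, EF_E=18, EF_G=17, EF_H=26) = 26; EF_I = 26+10 = 36
Expected project duration μ = 36 weeks. Critical path: B → F → H → I.

Variances on critical path: σ²_B=5.444, σ²_F=4.000, σ²_H=0.444, σ²_I=1.778.
Largest is σ²_B = 5.444.

B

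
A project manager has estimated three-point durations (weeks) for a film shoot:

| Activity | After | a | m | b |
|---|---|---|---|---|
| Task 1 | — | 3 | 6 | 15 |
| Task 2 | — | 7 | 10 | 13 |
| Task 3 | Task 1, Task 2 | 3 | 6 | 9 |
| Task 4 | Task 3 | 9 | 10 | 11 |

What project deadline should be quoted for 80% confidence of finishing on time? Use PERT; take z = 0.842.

te_Task 1 = (3 + 4·6 + 15)/6 = 42/6 = 7; σ²_Task 1 = ((15−3)/6)² = 4.000
te_Task 2 = (7 + 4·10 + 13)/6 = 60/6 = 10; σ²_Task 2 = ((13−7)/6)² = 1.000
te_Task 3 = (3 + 4·6 + 9)/6 = 36/6 = 6; σ²_Task 3 = ((9−3)/6)² = 1.000
te_Task 4 = (9 + 4·10 + 11)/6 = 60/6 = 10; σ²_Task 4 = ((11−9)/6)² = 0.111

Forward pass:
ES_Task 1 = 0; EF_Task 1 = 7
ES_Task 2 = 0; EF_Task 2 = 10
ES_Task 3 = max(EF_Task 1=7, EF_Task 2=10) = 10; EF_Task 3 = 10+6 = 16
ES_Task 4 = 16; EF_Task 4 = 16+10 = 26
Expected project duration μ = 26 weeks. Critical path: Task 2 → Task 3 → Task 4.

Variance along critical path = 1.000 + 1.000 + 0.111 = 2.111; σ = 1.453 weeks.
D = μ + z·σ = 26 + 0.842·1.453 = 27.2 weeks

27.2 weeks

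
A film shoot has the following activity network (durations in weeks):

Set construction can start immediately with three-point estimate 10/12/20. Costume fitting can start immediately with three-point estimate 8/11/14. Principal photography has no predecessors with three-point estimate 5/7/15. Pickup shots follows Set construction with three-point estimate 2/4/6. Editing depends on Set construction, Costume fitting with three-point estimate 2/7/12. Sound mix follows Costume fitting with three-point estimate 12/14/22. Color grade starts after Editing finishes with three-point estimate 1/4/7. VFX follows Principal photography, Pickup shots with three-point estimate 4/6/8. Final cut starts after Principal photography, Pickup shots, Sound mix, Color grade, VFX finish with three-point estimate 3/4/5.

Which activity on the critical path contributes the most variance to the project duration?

Sound mix

te_Set construction = (10 + 4·12 + 20)/6 = 78/6 = 13; σ²_Set construction = ((20−10)/6)² = 2.778
te_Costume fitting = (8 + 4·11 + 14)/6 = 66/6 = 11; σ²_Costume fitting = ((14−8)/6)² = 1.000
te_Principal photography = (5 + 4·7 + 15)/6 = 48/6 = 8; σ²_Principal photography = ((15−5)/6)² = 2.778
te_Pickup shots = (2 + 4·4 + 6)/6 = 24/6 = 4; σ²_Pickup shots = ((6−2)/6)² = 0.444
te_Editing = (2 + 4·7 + 12)/6 = 42/6 = 7; σ²_Editing = ((12−2)/6)² = 2.778
te_Sound mix = (12 + 4·14 + 22)/6 = 90/6 = 15; σ²_Sound mix = ((22−12)/6)² = 2.778
te_Color grade = (1 + 4·4 + 7)/6 = 24/6 = 4; σ²_Color grade = ((7−1)/6)² = 1.000
te_VFX = (4 + 4·6 + 8)/6 = 36/6 = 6; σ²_VFX = ((8−4)/6)² = 0.444
te_Final cut = (3 + 4·4 + 5)/6 = 24/6 = 4; σ²_Final cut = ((5−3)/6)² = 0.111

Forward pass:
ES_Set construction = 0; EF_Set construction = 13
ES_Costume fitting = 0; EF_Costume fitting = 11
ES_Principal photography = 0; EF_Principal photography = 8
ES_Pickup shots = 13; EF_Pickup shots = 13+4 = 17
ES_Editing = max(EF_Set construction=13, EF_Costume fitting=11) = 13; EF_Editing = 13+7 = 20
ES_Sound mix = 11; EF_Sound mix = 11+15 = 26
ES_Color grade = 20; EF_Color grade = 20+4 = 24
ES_VFX = max(EF_Principal photography=8, EF_Pickup shots=17) = 17; EF_VFX = 17+6 = 23
ES_Final cut = max(EF_Principal photography=8, EF_Pickup shots=17, EF_Sound mix=26, EF_Color grade=24, EF_VFX=23) = 26; EF_Final cut = 26+4 = 30
Expected project duration μ = 30 weeks. Critical path: Costume fitting → Sound mix → Final cut.

Variances on critical path: σ²_Costume fitting=1.000, σ²_Sound mix=2.778, σ²_Final cut=0.111.
Largest is σ²_Sound mix = 2.778.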